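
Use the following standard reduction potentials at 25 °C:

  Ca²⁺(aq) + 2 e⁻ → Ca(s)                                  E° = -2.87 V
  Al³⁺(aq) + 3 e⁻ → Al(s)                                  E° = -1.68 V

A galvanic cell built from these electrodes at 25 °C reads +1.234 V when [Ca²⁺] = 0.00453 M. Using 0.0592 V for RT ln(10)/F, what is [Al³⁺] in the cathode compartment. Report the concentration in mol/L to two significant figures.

Al³⁺/Al is the cathode, Ca²⁺/Ca the anode: E°cell = +1.19 V, n = 6.
Overall reaction: 2 Al³⁺(aq) + 3 Ca(s) → 2 Al(s) + 3 Ca²⁺(aq); Q = [Ca²⁺]^3/[Al³⁺]^2.
From E = E° − (0.0592/n) log Q: log Q = (E° − E)·n/0.0592 = (+1.19 − (+1.234))·6/0.0592 = -4.4595.
So 2·log[Al³⁺] = 3·log(0.00453) − log Q = -7.0317 − (-4.4595) = -2.5722; log[Al³⁺] = -2.5722 / 2 = -1.2861; [Al³⁺] = 10^(-1.2861) ≈ 0.052 M.

0.052 M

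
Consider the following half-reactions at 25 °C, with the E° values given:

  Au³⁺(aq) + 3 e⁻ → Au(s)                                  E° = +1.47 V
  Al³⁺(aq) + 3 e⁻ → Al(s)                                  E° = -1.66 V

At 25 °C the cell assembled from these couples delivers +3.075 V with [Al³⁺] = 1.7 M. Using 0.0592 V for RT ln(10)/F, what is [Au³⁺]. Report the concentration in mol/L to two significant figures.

Au³⁺/Au is the cathode, Al³⁺/Al the anode: E°cell = +3.13 V, n = 3.
Overall reaction: Au³⁺(aq) + Al(s) → Au(s) + Al³⁺(aq); Q = [Al³⁺]^1/[Au³⁺]^1.
From E = E° − (0.0592/n) log Q: log Q = (E° − E)·n/0.0592 = (+3.13 − (+3.075))·3/0.0592 = 2.7872.
So 1·log[Au³⁺] = 1·log(1.7) − log Q = 0.2304 − (2.7872) = -2.5568; [Au³⁺] = 10^(-2.5568) ≈ 0.0028 M.

0.0028 M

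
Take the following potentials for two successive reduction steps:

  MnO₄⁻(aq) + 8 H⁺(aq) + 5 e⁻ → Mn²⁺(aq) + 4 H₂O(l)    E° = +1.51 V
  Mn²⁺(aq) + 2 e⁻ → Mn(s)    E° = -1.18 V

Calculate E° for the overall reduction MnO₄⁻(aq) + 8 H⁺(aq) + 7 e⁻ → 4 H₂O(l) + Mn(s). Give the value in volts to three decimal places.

+0.741 V

Adding the free-energy changes (−nFE°) of the two steps gives −n₃FE°₃ = −n₁FE°₁ − n₂FE°₂.
E°₃ = (5×+1.51 + 2×-1.18) / 7 = (+5.190) / 7 = +0.741 V.
Simply averaging or adding the two E° values would be wrong; the electron-weighted sum is required.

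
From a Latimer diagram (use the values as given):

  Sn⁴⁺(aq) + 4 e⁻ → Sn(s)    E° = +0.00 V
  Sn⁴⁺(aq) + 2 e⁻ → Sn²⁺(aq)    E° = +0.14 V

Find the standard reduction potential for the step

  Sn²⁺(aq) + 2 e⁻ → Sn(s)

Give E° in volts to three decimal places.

Sequential free energies add, so n₃E°₃ = n₁E°₁ + n₂E°₂.
With n₃ = 4, and the known step contributing 2×(+0.14) V, the unknown satisfies 2·E° = 4×(+0.00) − 2×(+0.14) = -0.280.
E° = -0.280 / 2 = -0.140 V.

-0.140 V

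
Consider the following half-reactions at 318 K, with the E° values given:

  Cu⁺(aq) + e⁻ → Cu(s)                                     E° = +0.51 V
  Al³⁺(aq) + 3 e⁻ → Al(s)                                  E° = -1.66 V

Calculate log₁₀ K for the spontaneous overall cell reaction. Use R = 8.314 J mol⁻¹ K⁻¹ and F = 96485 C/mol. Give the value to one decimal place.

Cathode: Cu⁺/Cu; anode: Al³⁺/Al. E°cell = (+0.51) − (-1.66) = +2.17 V, with n = 3.
ΔG° = −nFE° = −RT ln K, so ln K = nFE°/(RT) = (3)(96485)(+2.17) / ((8.314)(318)) = 237.577.
log₁₀ K = 237.577 / ln 10 = 103.2.

103.2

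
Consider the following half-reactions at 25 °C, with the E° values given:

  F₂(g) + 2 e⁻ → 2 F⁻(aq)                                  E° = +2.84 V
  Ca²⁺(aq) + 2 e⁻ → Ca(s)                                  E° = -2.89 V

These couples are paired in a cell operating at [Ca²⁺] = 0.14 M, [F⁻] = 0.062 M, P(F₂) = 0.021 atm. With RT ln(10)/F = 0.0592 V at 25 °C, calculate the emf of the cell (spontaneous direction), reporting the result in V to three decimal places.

+5.777 V

F₂/F⁻ is the cathode (higher E°), Ca²⁺/Ca the anode: E°cell = +2.84 − (-2.89) = +5.73 V, n = 2.
Overall: F₂(g) + Ca(s) → 2 F⁻(aq) + Ca²⁺(aq)
Q = [F⁻]^2·[Ca²⁺] / (P(F₂)); log Q = -1.591.
E = E° − (0.0592/n) log Q = +5.73 − (0.0592/2)(-1.591) = +5.777 V.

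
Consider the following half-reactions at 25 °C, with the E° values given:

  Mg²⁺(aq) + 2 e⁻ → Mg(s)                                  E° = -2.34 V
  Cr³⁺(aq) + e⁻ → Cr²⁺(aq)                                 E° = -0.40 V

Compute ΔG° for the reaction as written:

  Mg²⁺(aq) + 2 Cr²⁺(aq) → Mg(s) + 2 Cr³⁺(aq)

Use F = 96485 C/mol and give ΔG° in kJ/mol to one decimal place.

As written, Mg²⁺/Mg is reduced (cathode) and Cr³⁺/Cr²⁺ is oxidised (anode), so E°cell = (-2.34) − (-0.40) = -1.94 V.
Balancing electrons gives n = 2.
ΔG° = −nFE° = −(2)(96485)(-1.94) = 374,362 J = +374.4 kJ/mol.

+374.4 kJ/mol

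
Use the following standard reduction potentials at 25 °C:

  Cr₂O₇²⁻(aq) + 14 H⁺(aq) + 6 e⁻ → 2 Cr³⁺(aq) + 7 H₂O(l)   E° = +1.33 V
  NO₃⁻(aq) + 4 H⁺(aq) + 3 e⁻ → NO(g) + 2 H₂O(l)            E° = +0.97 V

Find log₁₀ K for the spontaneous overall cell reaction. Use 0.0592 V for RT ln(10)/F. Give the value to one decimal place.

36.5

Cathode: Cr₂O₇²⁻/Cr³⁺; anode: NO₃⁻/NO. E°cell = +0.36 V, n = 6.
log K = nE°cell / 0.0592 = (6)(+0.36) / 0.0592 = 36.5.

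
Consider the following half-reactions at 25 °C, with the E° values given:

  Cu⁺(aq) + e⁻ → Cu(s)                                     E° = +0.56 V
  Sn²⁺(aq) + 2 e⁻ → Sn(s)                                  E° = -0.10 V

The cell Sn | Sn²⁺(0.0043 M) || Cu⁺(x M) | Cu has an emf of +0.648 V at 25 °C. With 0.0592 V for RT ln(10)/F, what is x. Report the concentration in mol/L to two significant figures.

Cu⁺/Cu is the cathode, Sn²⁺/Sn the anode: E°cell = +0.66 V, n = 2.
Overall reaction: 2 Cu⁺(aq) + Sn(s) → 2 Cu(s) + Sn²⁺(aq); Q = [Sn²⁺]^1/[Cu⁺]^2.
From E = E° − (0.0592/n) log Q: log Q = (E° − E)·n/0.0592 = (+0.66 − (+0.648))·2/0.0592 = 0.4054.
So 2·log[Cu⁺] = 1·log(0.0043) − log Q = -2.3665 − (0.4054) = -2.7719; log[Cu⁺] = -2.7719 / 2 = -1.3860; [Cu⁺] = 10^(-1.3860) ≈ 0.041 M.

0.041 M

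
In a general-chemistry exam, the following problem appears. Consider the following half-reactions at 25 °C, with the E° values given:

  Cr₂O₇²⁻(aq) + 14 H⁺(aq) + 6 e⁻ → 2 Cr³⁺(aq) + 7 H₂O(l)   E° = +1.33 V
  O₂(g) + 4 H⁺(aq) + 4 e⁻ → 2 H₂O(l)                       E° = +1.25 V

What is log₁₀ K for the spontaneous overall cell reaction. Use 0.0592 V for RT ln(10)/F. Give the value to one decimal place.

Cathode: Cr₂O₇²⁻/Cr³⁺; anode: O₂/H₂O. E°cell = +0.08 V, n = 12.
log K = nE°cell / 0.0592 = (12)(+0.08) / 0.0592 = 16.2.

16.2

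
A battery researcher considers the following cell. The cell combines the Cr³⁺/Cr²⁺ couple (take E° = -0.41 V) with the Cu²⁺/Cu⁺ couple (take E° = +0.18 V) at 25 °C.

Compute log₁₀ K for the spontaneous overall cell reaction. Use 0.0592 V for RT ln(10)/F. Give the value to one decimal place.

Cathode: Cu²⁺/Cu⁺; anode: Cr³⁺/Cr²⁺. E°cell = +0.59 V, n = 1.
log K = nE°cell / 0.0592 = (1)(+0.59) / 0.0592 = 10.0.

10.0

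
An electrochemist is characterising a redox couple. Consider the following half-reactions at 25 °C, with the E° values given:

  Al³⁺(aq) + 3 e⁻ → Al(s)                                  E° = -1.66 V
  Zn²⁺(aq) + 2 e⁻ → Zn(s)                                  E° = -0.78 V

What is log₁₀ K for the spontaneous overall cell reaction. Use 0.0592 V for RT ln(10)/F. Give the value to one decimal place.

89.2

Cathode: Zn²⁺/Zn; anode: Al³⁺/Al. E°cell = +0.88 V, n = 6.
log K = nE°cell / 0.0592 = (6)(+0.88) / 0.0592 = 89.2.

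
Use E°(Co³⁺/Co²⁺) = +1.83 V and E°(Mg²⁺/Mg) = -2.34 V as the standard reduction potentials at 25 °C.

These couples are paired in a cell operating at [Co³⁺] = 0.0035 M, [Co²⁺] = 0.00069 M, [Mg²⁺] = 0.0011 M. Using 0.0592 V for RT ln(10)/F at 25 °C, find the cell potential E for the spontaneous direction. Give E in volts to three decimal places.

+4.299 V

Co³⁺/Co²⁺ is the cathode (higher E°), Mg²⁺/Mg the anode: E°cell = +1.83 − (-2.34) = +4.17 V, n = 2.
Overall: 2 Co³⁺(aq) + Mg(s) → 2 Co²⁺(aq) + Mg²⁺(aq)
Q = [Co²⁺]^2·[Mg²⁺] / ([Co³⁺]^2); log Q = -4.369.
E = E° − (0.0592/n) log Q = +4.17 − (0.0592/2)(-4.369) = +4.299 V.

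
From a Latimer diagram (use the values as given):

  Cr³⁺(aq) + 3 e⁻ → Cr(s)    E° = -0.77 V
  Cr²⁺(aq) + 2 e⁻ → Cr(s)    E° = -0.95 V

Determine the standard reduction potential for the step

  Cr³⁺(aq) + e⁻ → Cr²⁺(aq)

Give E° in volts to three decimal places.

Sequential free energies add, so n₃E°₃ = n₁E°₁ + n₂E°₂.
With n₃ = 3, and the known step contributing 2×(-0.95) V, the unknown satisfies 1·E° = 3×(-0.77) − 2×(-0.95) = -0.410.
E° = -0.410 / 1 = -0.410 V.

-0.410 V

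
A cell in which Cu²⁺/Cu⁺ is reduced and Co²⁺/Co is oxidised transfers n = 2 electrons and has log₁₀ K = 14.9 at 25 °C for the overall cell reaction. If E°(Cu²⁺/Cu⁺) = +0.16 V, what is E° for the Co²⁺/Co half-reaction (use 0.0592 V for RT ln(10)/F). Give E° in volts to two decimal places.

-0.28 V

E°cell = (0.0592/n)·log K = (0.0592/2)(14.9) = +0.441 V.
Since Cu²⁺/Cu⁺ is the cathode and Co²⁺/Co the anode, E°cell = E°(Cu²⁺/Cu⁺) − E°(Co²⁺/Co).
So E°(Co²⁺/Co) = E°(Cu²⁺/Cu⁺) − E°cell = (+0.16) − (+0.441) = -0.28 V.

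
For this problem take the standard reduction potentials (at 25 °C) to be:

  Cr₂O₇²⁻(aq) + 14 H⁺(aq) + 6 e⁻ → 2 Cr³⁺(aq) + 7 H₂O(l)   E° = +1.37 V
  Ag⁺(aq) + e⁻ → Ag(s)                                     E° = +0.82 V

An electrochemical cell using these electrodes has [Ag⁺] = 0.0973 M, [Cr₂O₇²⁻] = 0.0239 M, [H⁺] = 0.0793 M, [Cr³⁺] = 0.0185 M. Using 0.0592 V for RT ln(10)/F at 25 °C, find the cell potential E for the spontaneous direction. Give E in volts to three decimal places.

+0.476 V

Cr₂O₇²⁻/Cr³⁺ is the cathode (higher E°), Ag⁺/Ag the anode: E°cell = +1.37 − (+0.82) = +0.55 V, n = 6.
Overall: Cr₂O₇²⁻(aq) + 14 H⁺(aq) + 6 Ag(s) → 2 Cr³⁺(aq) + 7 H₂O(l) + 6 Ag⁺(aq)
Q = [Cr³⁺]^2·[Ag⁺]^6 / ([Cr₂O₇²⁻]·[H⁺]^14); log Q = 7.495.
E = E° − (0.0592/n) log Q = +0.55 − (0.0592/6)(7.495) = +0.476 V.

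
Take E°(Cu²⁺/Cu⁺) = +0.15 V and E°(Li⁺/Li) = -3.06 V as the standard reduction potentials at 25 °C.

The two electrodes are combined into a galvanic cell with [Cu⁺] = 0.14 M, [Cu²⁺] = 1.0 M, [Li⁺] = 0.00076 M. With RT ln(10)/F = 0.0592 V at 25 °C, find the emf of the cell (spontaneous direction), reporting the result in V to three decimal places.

Cu²⁺/Cu⁺ is the cathode (higher E°), Li⁺/Li the anode: E°cell = +0.15 − (-3.06) = +3.21 V, n = 1.
Overall: Cu²⁺(aq) + Li(s) → Cu⁺(aq) + Li⁺(aq)
Q = [Cu⁺]·[Li⁺] / ([Cu²⁺]); log Q = -3.973.
E = E° − (0.0592/n) log Q = +3.21 − (0.0592/1)(-3.973) = +3.445 V.

+3.445 V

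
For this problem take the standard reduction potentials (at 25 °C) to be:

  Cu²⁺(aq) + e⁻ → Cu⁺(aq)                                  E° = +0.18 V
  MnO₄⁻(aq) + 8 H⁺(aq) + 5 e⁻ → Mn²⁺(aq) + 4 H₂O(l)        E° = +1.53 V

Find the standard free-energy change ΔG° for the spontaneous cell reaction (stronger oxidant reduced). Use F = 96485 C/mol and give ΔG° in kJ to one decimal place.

-651.3 kJ

MnO₄⁻/Mn²⁺ (E° = +1.53 V) is the cathode; Cu²⁺/Cu⁺ (E° = +0.18 V) is the anode, so E°cell = +1.35 V.
Balancing electrons gives n = 5 (lcm of 5 and 1).
ΔG° = −nFE° = −(5)(96485)(+1.35) = -651,274 J = -651.3 kJ.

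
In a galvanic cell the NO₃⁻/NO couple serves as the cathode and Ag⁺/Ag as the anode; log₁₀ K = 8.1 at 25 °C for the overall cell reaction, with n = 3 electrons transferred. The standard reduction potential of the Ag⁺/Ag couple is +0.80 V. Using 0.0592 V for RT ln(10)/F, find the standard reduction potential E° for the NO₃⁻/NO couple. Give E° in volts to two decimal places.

E°cell = (0.0592/n)·log K = (0.0592/3)(8.1) = +0.160 V.
Since NO₃⁻/NO is the cathode and Ag⁺/Ag the anode, E°cell = E°(NO₃⁻/NO) − E°(Ag⁺/Ag).
So E°(NO₃⁻/NO) = E°cell + E°(Ag⁺/Ag) = +0.160 + (+0.80) = +0.96 V.

+0.96 V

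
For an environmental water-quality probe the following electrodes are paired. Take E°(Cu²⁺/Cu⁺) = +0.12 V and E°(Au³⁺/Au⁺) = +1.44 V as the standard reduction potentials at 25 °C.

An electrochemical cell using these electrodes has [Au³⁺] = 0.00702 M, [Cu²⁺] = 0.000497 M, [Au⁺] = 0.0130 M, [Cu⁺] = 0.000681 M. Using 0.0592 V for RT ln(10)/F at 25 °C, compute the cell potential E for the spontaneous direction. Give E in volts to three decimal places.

Au³⁺/Au⁺ is the cathode (higher E°), Cu²⁺/Cu⁺ the anode: E°cell = +1.44 − (+0.12) = +1.32 V, n = 2.
Overall: Au³⁺(aq) + 2 Cu⁺(aq) → Au⁺(aq) + 2 Cu²⁺(aq)
Q = [Au⁺]·[Cu²⁺]^2 / ([Au³⁺]·[Cu⁺]^2); log Q = -0.006.
E = E° − (0.0592/n) log Q = +1.32 − (0.0592/2)(-0.006) = +1.320 V.

+1.320 V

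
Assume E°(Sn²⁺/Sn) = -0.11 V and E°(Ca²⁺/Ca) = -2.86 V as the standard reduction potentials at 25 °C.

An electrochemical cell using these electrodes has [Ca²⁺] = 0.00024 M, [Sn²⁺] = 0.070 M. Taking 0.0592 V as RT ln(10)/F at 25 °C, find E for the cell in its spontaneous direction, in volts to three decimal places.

+2.823 V

Sn²⁺/Sn is the cathode (higher E°), Ca²⁺/Ca the anode: E°cell = -0.11 − (-2.86) = +2.75 V, n = 2.
Overall: Sn²⁺(aq) + Ca(s) → Sn(s) + Ca²⁺(aq)
Q = [Ca²⁺] / ([Sn²⁺]); log Q = -2.465.
E = E° − (0.0592/n) log Q = +2.75 − (0.0592/2)(-2.465) = +2.823 V.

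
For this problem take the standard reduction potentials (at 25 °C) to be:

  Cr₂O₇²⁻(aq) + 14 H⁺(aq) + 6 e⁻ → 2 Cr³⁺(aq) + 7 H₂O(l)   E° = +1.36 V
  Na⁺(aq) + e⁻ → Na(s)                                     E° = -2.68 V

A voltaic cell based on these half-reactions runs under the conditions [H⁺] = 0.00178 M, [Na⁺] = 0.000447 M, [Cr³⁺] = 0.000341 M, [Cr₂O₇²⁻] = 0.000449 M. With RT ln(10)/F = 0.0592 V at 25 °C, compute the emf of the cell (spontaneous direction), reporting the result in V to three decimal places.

+3.894 V

Cr₂O₇²⁻/Cr³⁺ is the cathode (higher E°), Na⁺/Na the anode: E°cell = +1.36 − (-2.68) = +4.04 V, n = 6.
Overall: Cr₂O₇²⁻(aq) + 14 H⁺(aq) + 6 Na(s) → 2 Cr³⁺(aq) + 7 H₂O(l) + 6 Na⁺(aq)
Q = [Cr³⁺]^2·[Na⁺]^6 / ([Cr₂O₇²⁻]·[H⁺]^14); log Q = 14.809.
E = E° − (0.0592/n) log Q = +4.04 − (0.0592/6)(14.809) = +3.894 V.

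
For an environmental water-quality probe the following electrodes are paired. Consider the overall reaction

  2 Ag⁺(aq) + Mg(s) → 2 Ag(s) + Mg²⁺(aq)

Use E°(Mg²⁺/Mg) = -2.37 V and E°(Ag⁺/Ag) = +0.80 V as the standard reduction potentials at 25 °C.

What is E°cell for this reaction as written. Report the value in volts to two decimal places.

The Ag⁺/Ag couple has the higher reduction potential, so it is the cathode; Mg²⁺/Mg is oxidised at the anode.
E°cell = E°(cathode) − E°(anode) = (+0.80) − (-2.37) = +3.17 V.

+3.17 V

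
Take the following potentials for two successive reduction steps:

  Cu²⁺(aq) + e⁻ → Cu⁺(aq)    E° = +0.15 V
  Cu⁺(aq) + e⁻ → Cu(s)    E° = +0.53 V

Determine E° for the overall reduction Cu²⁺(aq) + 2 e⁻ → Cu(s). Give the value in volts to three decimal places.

Adding the free-energy changes (−nFE°) of the two steps gives −n₃FE°₃ = −n₁FE°₁ − n₂FE°₂.
E°₃ = (1×+0.15 + 1×+0.53) / 2 = (+0.680) / 2 = +0.340 V.

+0.340 V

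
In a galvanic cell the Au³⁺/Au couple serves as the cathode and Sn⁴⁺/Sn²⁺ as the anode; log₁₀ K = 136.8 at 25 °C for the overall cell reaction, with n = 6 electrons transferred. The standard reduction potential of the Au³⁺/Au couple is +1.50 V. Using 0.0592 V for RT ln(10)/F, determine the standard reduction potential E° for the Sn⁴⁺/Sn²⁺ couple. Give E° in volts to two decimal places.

E°cell = (0.0592/n)·log K = (0.0592/6)(136.8) = +1.350 V.
Since Au³⁺/Au is the cathode and Sn⁴⁺/Sn²⁺ the anode, E°cell = E°(Au³⁺/Au) − E°(Sn⁴⁺/Sn²⁺).
So E°(Sn⁴⁺/Sn²⁺) = E°(Au³⁺/Au) − E°cell = (+1.50) − (+1.350) = +0.15 V.

+0.15 V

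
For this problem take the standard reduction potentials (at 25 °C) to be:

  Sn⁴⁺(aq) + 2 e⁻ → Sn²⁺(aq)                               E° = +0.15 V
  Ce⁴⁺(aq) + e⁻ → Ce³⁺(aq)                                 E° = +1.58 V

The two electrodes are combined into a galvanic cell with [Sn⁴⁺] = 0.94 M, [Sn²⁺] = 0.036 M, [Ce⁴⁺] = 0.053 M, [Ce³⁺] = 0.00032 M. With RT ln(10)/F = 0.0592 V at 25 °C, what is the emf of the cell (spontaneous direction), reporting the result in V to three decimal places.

Ce⁴⁺/Ce³⁺ is the cathode (higher E°), Sn⁴⁺/Sn²⁺ the anode: E°cell = +1.58 − (+0.15) = +1.43 V, n = 2.
Overall: 2 Ce⁴⁺(aq) + Sn²⁺(aq) → 2 Ce³⁺(aq) + Sn⁴⁺(aq)
Q = [Ce³⁺]^2·[Sn⁴⁺] / ([Ce⁴⁺]^2·[Sn²⁺]); log Q = -3.021.
E = E° − (0.0592/n) log Q = +1.43 − (0.0592/2)(-3.021) = +1.519 V.

+1.519 V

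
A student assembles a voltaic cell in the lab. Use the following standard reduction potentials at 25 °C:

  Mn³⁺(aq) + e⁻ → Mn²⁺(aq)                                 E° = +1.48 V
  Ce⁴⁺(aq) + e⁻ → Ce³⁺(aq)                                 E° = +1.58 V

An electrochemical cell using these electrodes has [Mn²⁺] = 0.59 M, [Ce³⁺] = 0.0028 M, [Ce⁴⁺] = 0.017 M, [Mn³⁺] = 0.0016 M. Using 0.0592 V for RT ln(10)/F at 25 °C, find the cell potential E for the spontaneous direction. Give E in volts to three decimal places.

+0.298 V

Ce⁴⁺/Ce³⁺ is the cathode (higher E°), Mn³⁺/Mn²⁺ the anode: E°cell = +1.58 − (+1.48) = +0.10 V, n = 1.
Overall: Ce⁴⁺(aq) + Mn²⁺(aq) → Ce³⁺(aq) + Mn³⁺(aq)
Q = [Ce³⁺]·[Mn³⁺] / ([Ce⁴⁺]·[Mn²⁺]); log Q = -3.350.
E = E° − (0.0592/n) log Q = +0.10 − (0.0592/1)(-3.350) = +0.298 V.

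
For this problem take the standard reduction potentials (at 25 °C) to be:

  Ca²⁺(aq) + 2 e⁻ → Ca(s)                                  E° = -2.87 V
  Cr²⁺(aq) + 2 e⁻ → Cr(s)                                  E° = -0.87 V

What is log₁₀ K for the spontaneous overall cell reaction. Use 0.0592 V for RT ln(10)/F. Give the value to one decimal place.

Cathode: Cr²⁺/Cr; anode: Ca²⁺/Ca. E°cell = +2.00 V, n = 2.
log K = nE°cell / 0.0592 = (2)(+2.00) / 0.0592 = 67.6.

67.6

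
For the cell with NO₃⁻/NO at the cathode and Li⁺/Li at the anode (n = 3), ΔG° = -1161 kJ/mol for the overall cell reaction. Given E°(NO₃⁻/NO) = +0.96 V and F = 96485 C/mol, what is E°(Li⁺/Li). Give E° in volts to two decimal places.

-3.05 V

E°cell = −ΔG°/(nF) = −(-1161×10³)/((3)(96485)) = +4.011 V.
Since NO₃⁻/NO is the cathode and Li⁺/Li the anode, E°cell = E°(NO₃⁻/NO) − E°(Li⁺/Li).
So E°(Li⁺/Li) = E°(NO₃⁻/NO) − E°cell = (+0.96) − (+4.011) = -3.05 V.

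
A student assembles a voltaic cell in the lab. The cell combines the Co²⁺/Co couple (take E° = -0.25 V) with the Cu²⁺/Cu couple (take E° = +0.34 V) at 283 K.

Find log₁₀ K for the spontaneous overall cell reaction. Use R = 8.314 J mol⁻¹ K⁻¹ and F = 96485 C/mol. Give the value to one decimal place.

Cathode: Cu²⁺/Cu; anode: Co²⁺/Co. E°cell = (+0.34) − (-0.25) = +0.59 V, with n = 2.
ΔG° = −nFE° = −RT ln K, so ln K = nFE°/(RT) = (2)(96485)(+0.59) / ((8.314)(283)) = 48.389.
log₁₀ K = 48.389 / ln 10 = 21.0.

21.0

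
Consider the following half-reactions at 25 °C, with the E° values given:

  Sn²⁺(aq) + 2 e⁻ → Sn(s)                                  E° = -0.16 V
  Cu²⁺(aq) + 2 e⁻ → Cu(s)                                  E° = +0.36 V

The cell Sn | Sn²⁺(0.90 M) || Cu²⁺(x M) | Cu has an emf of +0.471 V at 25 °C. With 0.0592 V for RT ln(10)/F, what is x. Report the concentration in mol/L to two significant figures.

Cu²⁺/Cu is the cathode, Sn²⁺/Sn the anode: E°cell = +0.52 V, n = 2.
Overall reaction: Cu²⁺(aq) + Sn(s) → Cu(s) + Sn²⁺(aq); Q = [Sn²⁺]^1/[Cu²⁺]^1.
From E = E° − (0.0592/n) log Q: log Q = (E° − E)·n/0.0592 = (+0.52 − (+0.471))·2/0.0592 = 1.6554.
So 1·log[Cu²⁺] = 1·log(0.9) − log Q = -0.0458 − (1.6554) = -1.7012; [Cu²⁺] = 10^(-1.7012) ≈ 0.020 M.

0.020 M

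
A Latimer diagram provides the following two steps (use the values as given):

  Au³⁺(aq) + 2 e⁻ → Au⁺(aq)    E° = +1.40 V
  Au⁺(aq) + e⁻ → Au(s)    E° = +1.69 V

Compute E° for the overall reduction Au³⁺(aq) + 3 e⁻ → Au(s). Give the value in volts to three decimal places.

Since ΔG° = −nFE° is additive over sequential reductions, n₃E°₃ = n₁E°₁ + n₂E°₂.
E°₃ = (2×+1.40 + 1×+1.69) / 3 = (+4.490) / 3 = +1.497 V.
Simply averaging or adding the two E° values would be wrong; the electron-weighted sum is required.

+1.497 V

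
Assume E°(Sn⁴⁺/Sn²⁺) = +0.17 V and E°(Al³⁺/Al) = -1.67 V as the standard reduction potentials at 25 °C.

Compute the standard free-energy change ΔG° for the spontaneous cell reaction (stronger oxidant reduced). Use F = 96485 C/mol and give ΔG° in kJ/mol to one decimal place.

Sn⁴⁺/Sn²⁺ (E° = +0.17 V) is the cathode; Al³⁺/Al (E° = -1.67 V) is the anode, so E°cell = +1.84 V.
Balancing electrons gives n = 6 (lcm of 2 and 3).
ΔG° = −nFE° = −(6)(96485)(+1.84) = -1,065,194 J = -1065.2 kJ/mol.

-1065.2 kJ/mol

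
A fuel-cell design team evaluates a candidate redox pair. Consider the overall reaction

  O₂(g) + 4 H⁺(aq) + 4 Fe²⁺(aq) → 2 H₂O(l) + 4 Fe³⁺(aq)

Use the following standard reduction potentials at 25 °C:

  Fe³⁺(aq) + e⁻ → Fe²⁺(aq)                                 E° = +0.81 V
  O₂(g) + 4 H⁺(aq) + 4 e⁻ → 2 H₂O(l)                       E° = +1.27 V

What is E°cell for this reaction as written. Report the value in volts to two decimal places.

The O₂/H₂O couple has the higher reduction potential, so it is the cathode; Fe³⁺/Fe²⁺ is oxidised at the anode.
E°cell = E°(cathode) − E°(anode) = (+1.27) − (+0.81) = +0.46 V.

+0.46 V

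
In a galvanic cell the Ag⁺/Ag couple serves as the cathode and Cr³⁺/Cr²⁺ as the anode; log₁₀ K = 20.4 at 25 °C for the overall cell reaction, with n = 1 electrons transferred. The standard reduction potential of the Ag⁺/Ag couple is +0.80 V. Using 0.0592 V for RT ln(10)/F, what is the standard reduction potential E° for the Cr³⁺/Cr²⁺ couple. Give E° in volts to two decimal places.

-0.41 V

E°cell = (0.0592/n)·log K = (0.0592/1)(20.4) = +1.208 V.
Since Ag⁺/Ag is the cathode and Cr³⁺/Cr²⁺ the anode, E°cell = E°(Ag⁺/Ag) − E°(Cr³⁺/Cr²⁺).
So E°(Cr³⁺/Cr²⁺) = E°(Ag⁺/Ag) − E°cell = (+0.80) − (+1.208) = -0.41 V.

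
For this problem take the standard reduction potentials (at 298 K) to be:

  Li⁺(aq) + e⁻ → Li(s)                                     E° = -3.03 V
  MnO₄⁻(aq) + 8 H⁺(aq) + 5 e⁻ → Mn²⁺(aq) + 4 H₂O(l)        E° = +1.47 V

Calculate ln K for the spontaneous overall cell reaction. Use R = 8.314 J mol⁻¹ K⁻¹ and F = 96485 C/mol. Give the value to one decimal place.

Cathode: MnO₄⁻/Mn²⁺; anode: Li⁺/Li. E°cell = (+1.47) − (-3.03) = +4.50 V, with n = 5.
ΔG° = −nFE° = −RT ln K, so ln K = nFE°/(RT) = (5)(96485)(+4.50) / ((8.314)(298)) = 876.226.

876.2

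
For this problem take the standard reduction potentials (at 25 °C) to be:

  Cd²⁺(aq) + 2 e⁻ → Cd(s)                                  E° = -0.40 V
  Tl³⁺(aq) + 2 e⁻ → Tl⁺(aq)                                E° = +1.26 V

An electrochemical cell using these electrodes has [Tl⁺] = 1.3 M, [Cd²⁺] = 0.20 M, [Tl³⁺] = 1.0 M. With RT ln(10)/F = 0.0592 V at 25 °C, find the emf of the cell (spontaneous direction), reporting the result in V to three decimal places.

+1.677 V

Tl³⁺/Tl⁺ is the cathode (higher E°), Cd²⁺/Cd the anode: E°cell = +1.26 − (-0.40) = +1.66 V, n = 2.
Overall: Tl³⁺(aq) + Cd(s) → Tl⁺(aq) + Cd²⁺(aq)
Q = [Tl⁺]·[Cd²⁺] / ([Tl³⁺]); log Q = -0.585.
E = E° − (0.0592/n) log Q = +1.66 − (0.0592/2)(-0.585) = +1.677 V.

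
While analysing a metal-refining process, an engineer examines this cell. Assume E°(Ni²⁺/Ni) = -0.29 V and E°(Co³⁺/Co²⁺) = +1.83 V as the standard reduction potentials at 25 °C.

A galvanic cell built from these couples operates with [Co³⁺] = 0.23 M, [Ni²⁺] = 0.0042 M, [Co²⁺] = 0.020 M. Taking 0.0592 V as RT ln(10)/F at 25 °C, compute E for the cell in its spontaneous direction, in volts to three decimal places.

Co³⁺/Co²⁺ is the cathode (higher E°), Ni²⁺/Ni the anode: E°cell = +1.83 − (-0.29) = +2.12 V, n = 2.
Overall: 2 Co³⁺(aq) + Ni(s) → 2 Co²⁺(aq) + Ni²⁺(aq)
Q = [Co²⁺]^2·[Ni²⁺] / ([Co³⁺]^2); log Q = -4.498.
E = E° − (0.0592/n) log Q = +2.12 − (0.0592/2)(-4.498) = +2.253 V.

+2.253 V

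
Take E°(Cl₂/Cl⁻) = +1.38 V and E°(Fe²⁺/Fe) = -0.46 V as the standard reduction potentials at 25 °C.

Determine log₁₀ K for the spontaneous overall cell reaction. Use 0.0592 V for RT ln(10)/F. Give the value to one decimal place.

62.2

Cathode: Cl₂/Cl⁻; anode: Fe²⁺/Fe. E°cell = +1.84 V, n = 2.
log K = nE°cell / 0.0592 = (2)(+1.84) / 0.0592 = 62.2.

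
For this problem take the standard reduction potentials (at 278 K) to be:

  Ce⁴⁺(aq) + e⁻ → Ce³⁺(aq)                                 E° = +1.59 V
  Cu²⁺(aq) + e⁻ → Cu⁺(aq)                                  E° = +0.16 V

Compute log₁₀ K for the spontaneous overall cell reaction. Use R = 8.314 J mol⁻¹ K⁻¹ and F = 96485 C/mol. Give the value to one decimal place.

25.9

Cathode: Ce⁴⁺/Ce³⁺; anode: Cu²⁺/Cu⁺. E°cell = (+1.59) − (+0.16) = +1.43 V, with n = 1.
ΔG° = −nFE° = −RT ln K, so ln K = nFE°/(RT) = (1)(96485)(+1.43) / ((8.314)(278)) = 59.695.
log₁₀ K = 59.695 / ln 10 = 25.9.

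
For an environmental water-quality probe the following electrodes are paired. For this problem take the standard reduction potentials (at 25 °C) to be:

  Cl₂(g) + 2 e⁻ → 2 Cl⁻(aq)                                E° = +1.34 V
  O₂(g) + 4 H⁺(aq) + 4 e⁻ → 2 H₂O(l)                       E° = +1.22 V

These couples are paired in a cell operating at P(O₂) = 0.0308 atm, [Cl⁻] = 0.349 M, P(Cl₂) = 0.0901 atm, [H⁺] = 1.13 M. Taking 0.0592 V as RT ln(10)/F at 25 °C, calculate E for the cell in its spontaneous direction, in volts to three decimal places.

+0.135 V

Cl₂/Cl⁻ is the cathode (higher E°), O₂/H₂O the anode: E°cell = +1.34 − (+1.22) = +0.12 V, n = 4.
Overall: 2 Cl₂(g) + 2 H₂O(l) → 4 Cl⁻(aq) + O₂(g) + 4 H⁺(aq)
Q = [Cl⁻]^4·P(O₂)·[H⁺]^4 / (P(Cl₂)^2); log Q = -1.037.
E = E° − (0.0592/n) log Q = +0.12 − (0.0592/4)(-1.037) = +0.135 V.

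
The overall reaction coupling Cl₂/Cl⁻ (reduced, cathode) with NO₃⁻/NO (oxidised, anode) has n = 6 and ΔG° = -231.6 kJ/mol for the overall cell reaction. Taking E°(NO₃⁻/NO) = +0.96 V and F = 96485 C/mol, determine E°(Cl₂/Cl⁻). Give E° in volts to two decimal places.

+1.36 V

E°cell = −ΔG°/(nF) = −(-231.6×10³)/((6)(96485)) = +0.400 V.
Since Cl₂/Cl⁻ is the cathode and NO₃⁻/NO the anode, E°cell = E°(Cl₂/Cl⁻) − E°(NO₃⁻/NO).
So E°(Cl₂/Cl⁻) = E°cell + E°(NO₃⁻/NO) = +0.400 + (+0.96) = +1.36 V.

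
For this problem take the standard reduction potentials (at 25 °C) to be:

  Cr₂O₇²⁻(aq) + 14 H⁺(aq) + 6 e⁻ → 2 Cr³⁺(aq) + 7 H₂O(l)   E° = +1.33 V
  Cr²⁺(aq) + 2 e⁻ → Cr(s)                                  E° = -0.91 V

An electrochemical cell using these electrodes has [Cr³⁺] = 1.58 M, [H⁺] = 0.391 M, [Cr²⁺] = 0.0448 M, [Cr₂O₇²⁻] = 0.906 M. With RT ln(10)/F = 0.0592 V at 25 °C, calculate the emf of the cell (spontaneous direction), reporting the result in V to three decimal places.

Cr₂O₇²⁻/Cr³⁺ is the cathode (higher E°), Cr²⁺/Cr the anode: E°cell = +1.33 − (-0.91) = +2.24 V, n = 6.
Overall: Cr₂O₇²⁻(aq) + 14 H⁺(aq) + 3 Cr(s) → 2 Cr³⁺(aq) + 7 H₂O(l) + 3 Cr²⁺(aq)
Q = [Cr³⁺]^2·[Cr²⁺]^3 / ([Cr₂O₇²⁻]·[H⁺]^14); log Q = 2.104.
E = E° − (0.0592/n) log Q = +2.24 − (0.0592/6)(2.104) = +2.219 V.

+2.219 V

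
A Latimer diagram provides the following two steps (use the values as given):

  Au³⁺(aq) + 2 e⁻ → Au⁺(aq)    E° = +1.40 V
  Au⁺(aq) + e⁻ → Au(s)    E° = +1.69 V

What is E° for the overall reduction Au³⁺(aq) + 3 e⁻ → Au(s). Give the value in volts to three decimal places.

Since ΔG° = −nFE° is additive over sequential reductions, n₃E°₃ = n₁E°₁ + n₂E°₂.
E°₃ = (2×+1.40 + 1×+1.69) / 3 = (+4.490) / 3 = +1.497 V.
E° values themselves are not directly additive — weighting by electron count is essential.

+1.497 V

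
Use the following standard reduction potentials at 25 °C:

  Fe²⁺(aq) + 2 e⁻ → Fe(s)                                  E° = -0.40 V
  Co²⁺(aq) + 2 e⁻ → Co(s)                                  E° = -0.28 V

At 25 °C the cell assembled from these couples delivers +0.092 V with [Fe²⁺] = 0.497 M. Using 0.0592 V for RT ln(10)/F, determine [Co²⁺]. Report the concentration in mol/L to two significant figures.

Co²⁺/Co is the cathode, Fe²⁺/Fe the anode: E°cell = +0.12 V, n = 2.
Overall reaction: Co²⁺(aq) + Fe(s) → Co(s) + Fe²⁺(aq); Q = [Fe²⁺]^1/[Co²⁺]^1.
From E = E° − (0.0592/n) log Q: log Q = (E° − E)·n/0.0592 = (+0.12 − (+0.092))·2/0.0592 = 0.9459.
So 1·log[Co²⁺] = 1·log(0.497) − log Q = -0.3036 − (0.9459) = -1.2495; [Co²⁺] = 10^(-1.2495) ≈ 0.056 M.

0.056 M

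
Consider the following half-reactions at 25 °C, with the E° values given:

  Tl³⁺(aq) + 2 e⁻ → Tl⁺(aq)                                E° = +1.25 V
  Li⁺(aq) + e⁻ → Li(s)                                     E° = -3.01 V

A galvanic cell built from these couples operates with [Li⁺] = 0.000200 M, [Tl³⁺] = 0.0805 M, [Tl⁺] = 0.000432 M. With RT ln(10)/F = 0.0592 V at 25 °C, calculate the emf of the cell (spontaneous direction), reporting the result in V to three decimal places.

Tl³⁺/Tl⁺ is the cathode (higher E°), Li⁺/Li the anode: E°cell = +1.25 − (-3.01) = +4.26 V, n = 2.
Overall: Tl³⁺(aq) + 2 Li(s) → Tl⁺(aq) + 2 Li⁺(aq)
Q = [Tl⁺]·[Li⁺]^2 / ([Tl³⁺]); log Q = -9.668.
E = E° − (0.0592/n) log Q = +4.26 − (0.0592/2)(-9.668) = +4.546 V.

+4.546 V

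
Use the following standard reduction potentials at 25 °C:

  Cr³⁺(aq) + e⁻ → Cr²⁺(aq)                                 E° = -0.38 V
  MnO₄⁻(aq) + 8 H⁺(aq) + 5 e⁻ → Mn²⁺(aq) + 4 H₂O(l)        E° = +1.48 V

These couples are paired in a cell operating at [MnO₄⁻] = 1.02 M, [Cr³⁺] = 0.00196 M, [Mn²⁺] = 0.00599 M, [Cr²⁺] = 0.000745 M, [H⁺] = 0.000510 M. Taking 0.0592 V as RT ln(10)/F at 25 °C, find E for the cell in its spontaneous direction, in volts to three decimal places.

MnO₄⁻/Mn²⁺ is the cathode (higher E°), Cr³⁺/Cr²⁺ the anode: E°cell = +1.48 − (-0.38) = +1.86 V, n = 5.
Overall: MnO₄⁻(aq) + 8 H⁺(aq) + 5 Cr²⁺(aq) → Mn²⁺(aq) + 4 H₂O(l) + 5 Cr³⁺(aq)
Q = [Mn²⁺]·[Cr³⁺]^5 / ([MnO₄⁻]·[H⁺]^8·[Cr²⁺]^5); log Q = 26.209.
E = E° − (0.0592/n) log Q = +1.86 − (0.0592/5)(26.209) = +1.550 V.

+1.550 V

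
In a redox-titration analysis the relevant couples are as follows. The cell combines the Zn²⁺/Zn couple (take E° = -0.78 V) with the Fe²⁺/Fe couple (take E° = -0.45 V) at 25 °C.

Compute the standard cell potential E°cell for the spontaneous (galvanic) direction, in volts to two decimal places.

+0.33 V

The Fe²⁺/Fe couple has the higher reduction potential, so it is the cathode; Zn²⁺/Zn is oxidised at the anode.
E°cell = E°(cathode) − E°(anode) = (-0.45) − (-0.78) = +0.33 V.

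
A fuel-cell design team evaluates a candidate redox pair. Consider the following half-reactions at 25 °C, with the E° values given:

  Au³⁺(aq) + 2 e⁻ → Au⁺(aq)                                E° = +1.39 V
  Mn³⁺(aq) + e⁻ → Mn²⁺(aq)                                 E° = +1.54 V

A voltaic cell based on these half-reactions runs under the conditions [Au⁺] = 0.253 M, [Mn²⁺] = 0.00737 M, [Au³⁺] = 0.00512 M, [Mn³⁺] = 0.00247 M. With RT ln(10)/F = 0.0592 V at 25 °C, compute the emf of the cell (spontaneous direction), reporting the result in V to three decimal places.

Mn³⁺/Mn²⁺ is the cathode (higher E°), Au³⁺/Au⁺ the anode: E°cell = +1.54 − (+1.39) = +0.15 V, n = 2.
Overall: 2 Mn³⁺(aq) + Au⁺(aq) → 2 Mn²⁺(aq) + Au³⁺(aq)
Q = [Mn²⁺]^2·[Au³⁺] / ([Mn³⁺]^2·[Au⁺]); log Q = -0.744.
E = E° − (0.0592/n) log Q = +0.15 − (0.0592/2)(-0.744) = +0.172 V.

+0.172 V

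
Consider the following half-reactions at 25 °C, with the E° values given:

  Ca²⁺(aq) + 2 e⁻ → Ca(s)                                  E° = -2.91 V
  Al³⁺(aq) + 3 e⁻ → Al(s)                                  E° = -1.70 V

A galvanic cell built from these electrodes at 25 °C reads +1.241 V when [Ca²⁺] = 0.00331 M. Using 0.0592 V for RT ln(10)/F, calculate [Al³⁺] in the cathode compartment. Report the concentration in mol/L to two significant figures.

Al³⁺/Al is the cathode, Ca²⁺/Ca the anode: E°cell = +1.21 V, n = 6.
Overall reaction: 2 Al³⁺(aq) + 3 Ca(s) → 2 Al(s) + 3 Ca²⁺(aq); Q = [Ca²⁺]^3/[Al³⁺]^2.
From E = E° − (0.0592/n) log Q: log Q = (E° − E)·n/0.0592 = (+1.21 − (+1.241))·6/0.0592 = -3.1419.
So 2·log[Al³⁺] = 3·log(0.00331) − log Q = -7.4405 − (-3.1419) = -4.2986; log[Al³⁺] = -4.2986 / 2 = -2.1493; [Al³⁺] = 10^(-2.1493) ≈ 0.0071 M.

0.0071 M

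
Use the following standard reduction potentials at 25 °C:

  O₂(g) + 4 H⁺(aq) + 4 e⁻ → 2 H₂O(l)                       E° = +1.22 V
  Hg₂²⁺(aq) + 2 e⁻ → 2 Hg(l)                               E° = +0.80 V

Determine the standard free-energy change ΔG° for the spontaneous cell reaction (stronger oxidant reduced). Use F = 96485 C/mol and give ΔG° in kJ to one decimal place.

O₂/H₂O (E° = +1.22 V) is the cathode; Hg₂²⁺/Hg (E° = +0.80 V) is the anode, so E°cell = +0.42 V.
Balancing electrons gives n = 4 (lcm of 4 and 2).
ΔG° = −nFE° = −(4)(96485)(+0.42) = -162,095 J = -162.1 kJ.

-162.1 kJ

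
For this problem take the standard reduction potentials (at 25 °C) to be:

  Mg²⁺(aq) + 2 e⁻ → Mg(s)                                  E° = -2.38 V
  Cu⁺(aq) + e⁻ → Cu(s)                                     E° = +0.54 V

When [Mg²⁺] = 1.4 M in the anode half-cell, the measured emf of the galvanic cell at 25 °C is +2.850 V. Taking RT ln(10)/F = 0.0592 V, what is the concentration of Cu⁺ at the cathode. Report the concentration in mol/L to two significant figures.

0.078 M

Cu⁺/Cu is the cathode, Mg²⁺/Mg the anode: E°cell = +2.92 V, n = 2.
Overall reaction: 2 Cu⁺(aq) + Mg(s) → 2 Cu(s) + Mg²⁺(aq); Q = [Mg²⁺]^1/[Cu⁺]^2.
From E = E° − (0.0592/n) log Q: log Q = (E° − E)·n/0.0592 = (+2.92 − (+2.850))·2/0.0592 = 2.3649.
So 2·log[Cu⁺] = 1·log(1.4) − log Q = 0.1461 − (2.3649) = -2.2188; log[Cu⁺] = -2.2188 / 2 = -1.1094; [Cu⁺] = 10^(-1.1094) ≈ 0.078 M.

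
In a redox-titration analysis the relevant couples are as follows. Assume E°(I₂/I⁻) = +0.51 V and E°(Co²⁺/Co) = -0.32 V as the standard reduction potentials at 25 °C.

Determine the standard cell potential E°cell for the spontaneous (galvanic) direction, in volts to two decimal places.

+0.83 V

The I₂/I⁻ couple has the higher reduction potential, so it is the cathode; Co²⁺/Co is oxidised at the anode.
E°cell = E°(cathode) − E°(anode) = (+0.51) − (-0.32) = +0.83 V.
Since E°cell > 0, the reaction is spontaneous under standard conditions.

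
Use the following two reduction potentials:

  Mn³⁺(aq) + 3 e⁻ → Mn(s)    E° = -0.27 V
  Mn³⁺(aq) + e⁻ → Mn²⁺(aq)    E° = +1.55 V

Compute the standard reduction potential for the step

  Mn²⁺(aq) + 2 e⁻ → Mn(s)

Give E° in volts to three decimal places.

-1.180 V

Sequential free energies add, so n₃E°₃ = n₁E°₁ + n₂E°₂.
With n₃ = 3, and the known step contributing 1×(+1.55) V, the unknown satisfies 2·E° = 3×(-0.27) − 1×(+1.55) = -2.360.
E° = -2.360 / 2 = -1.180 V.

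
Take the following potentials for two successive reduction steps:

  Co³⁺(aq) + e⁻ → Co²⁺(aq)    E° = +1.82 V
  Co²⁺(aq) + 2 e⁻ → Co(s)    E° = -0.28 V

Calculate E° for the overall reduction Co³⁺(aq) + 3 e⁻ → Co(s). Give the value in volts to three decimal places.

+0.420 V

Adding the free-energy changes (−nFE°) of the two steps gives −n₃FE°₃ = −n₁FE°₁ − n₂FE°₂.
E°₃ = (1×+1.82 + 2×-0.28) / 3 = (+1.260) / 3 = +0.420 V.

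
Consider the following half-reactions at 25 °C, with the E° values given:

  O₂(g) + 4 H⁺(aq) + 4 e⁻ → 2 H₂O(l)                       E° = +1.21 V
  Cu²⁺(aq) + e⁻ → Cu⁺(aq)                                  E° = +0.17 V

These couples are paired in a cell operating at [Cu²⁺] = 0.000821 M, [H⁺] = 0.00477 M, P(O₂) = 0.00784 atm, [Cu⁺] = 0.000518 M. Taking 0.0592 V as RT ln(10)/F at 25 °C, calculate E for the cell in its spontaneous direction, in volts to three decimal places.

+0.860 V

O₂/H₂O is the cathode (higher E°), Cu²⁺/Cu⁺ the anode: E°cell = +1.21 − (+0.17) = +1.04 V, n = 4.
Overall: O₂(g) + 4 H⁺(aq) + 4 Cu⁺(aq) → 2 H₂O(l) + 4 Cu²⁺(aq)
Q = [Cu²⁺]^4 / (P(O₂)·[H⁺]^4·[Cu⁺]^4); log Q = 12.192.
E = E° − (0.0592/n) log Q = +1.04 − (0.0592/4)(12.192) = +0.860 V.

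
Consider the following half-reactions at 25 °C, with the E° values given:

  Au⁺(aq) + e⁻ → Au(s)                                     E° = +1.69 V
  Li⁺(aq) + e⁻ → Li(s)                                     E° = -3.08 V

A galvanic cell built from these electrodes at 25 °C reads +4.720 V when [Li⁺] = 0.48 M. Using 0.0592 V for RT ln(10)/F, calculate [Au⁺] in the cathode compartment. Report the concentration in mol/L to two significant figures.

0.069 M

Au⁺/Au is the cathode, Li⁺/Li the anode: E°cell = +4.77 V, n = 1.
Overall reaction: Au⁺(aq) + Li(s) → Au(s) + Li⁺(aq); Q = [Li⁺]^1/[Au⁺]^1.
From E = E° − (0.0592/n) log Q: log Q = (E° − E)·n/0.0592 = (+4.77 − (+4.720))·1/0.0592 = 0.8446.
So 1·log[Au⁺] = 1·log(0.48) − log Q = -0.3188 − (0.8446) = -1.1634; [Au⁺] = 10^(-1.1634) ≈ 0.069 M.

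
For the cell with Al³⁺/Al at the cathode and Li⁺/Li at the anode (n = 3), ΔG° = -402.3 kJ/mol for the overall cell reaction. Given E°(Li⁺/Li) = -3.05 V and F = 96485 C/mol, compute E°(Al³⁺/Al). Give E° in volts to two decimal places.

-1.66 V

E°cell = −ΔG°/(nF) = −(-402.3×10³)/((3)(96485)) = +1.390 V.
Since Al³⁺/Al is the cathode and Li⁺/Li the anode, E°cell = E°(Al³⁺/Al) − E°(Li⁺/Li).
So E°(Al³⁺/Al) = E°cell + E°(Li⁺/Li) = +1.390 + (-3.05) = -1.66 V.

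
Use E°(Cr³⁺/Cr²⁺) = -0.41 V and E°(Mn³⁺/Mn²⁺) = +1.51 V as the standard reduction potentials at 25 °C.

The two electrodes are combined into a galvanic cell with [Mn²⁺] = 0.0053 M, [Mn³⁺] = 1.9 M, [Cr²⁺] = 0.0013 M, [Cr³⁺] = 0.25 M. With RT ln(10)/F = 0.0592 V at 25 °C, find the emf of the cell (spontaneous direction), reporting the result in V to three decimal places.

Mn³⁺/Mn²⁺ is the cathode (higher E°), Cr³⁺/Cr²⁺ the anode: E°cell = +1.51 − (-0.41) = +1.92 V, n = 1.
Overall: Mn³⁺(aq) + Cr²⁺(aq) → Mn²⁺(aq) + Cr³⁺(aq)
Q = [Mn²⁺]·[Cr³⁺] / ([Mn³⁺]·[Cr²⁺]); log Q = -0.270.
E = E° − (0.0592/n) log Q = +1.92 − (0.0592/1)(-0.270) = +1.936 V.

+1.936 V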